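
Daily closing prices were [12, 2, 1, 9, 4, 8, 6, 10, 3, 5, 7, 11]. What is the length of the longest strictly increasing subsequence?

Track the smallest tail for each achievable length (strict):
12 → extends → [12]
2 → replaces 12 → [2]
1 → replaces 2 → [1]
9 → extends → [1, 9]
4 → replaces 9 → [1, 4]
8 → extends → [1, 4, 8]
6 → replaces 8 → [1, 4, 6]
10 → extends → [1, 4, 6, 10]
3 → replaces 4 → [1, 3, 6, 10]
5 → replaces 6 → [1, 3, 5, 10]
7 → replaces 10 → [1, 3, 5, 7]
11 → extends → [1, 3, 5, 7, 11]
Five tails, so the longest strictly increasing subsequence has length 5 (e.g. 2, 4, 8, 10, 11).

5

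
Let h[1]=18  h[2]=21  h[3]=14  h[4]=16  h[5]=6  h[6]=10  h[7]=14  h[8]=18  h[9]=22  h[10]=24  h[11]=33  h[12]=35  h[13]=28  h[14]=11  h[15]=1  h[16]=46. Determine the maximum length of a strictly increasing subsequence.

9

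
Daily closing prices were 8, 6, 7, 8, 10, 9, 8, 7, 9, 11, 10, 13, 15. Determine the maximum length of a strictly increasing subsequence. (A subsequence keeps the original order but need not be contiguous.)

7

Track the smallest tail for each achievable length (strict):
8 → extends → [8]
6 → replaces 8 → [6]
7 → extends → [6, 7]
8 → extends → [6, 7, 8]
10 → extends → [6, 7, 8, 10]
9 → replaces 10 → [6, 7, 8, 9]
8 → already a tail → [6, 7, 8, 9]
7 → already a tail → [6, 7, 8, 9]
9 → already a tail → [6, 7, 8, 9]
11 → extends → [6, 7, 8, 9, 11]
10 → replaces 11 → [6, 7, 8, 9, 10]
13 → extends → [6, 7, 8, 9, 10, 13]
15 → extends → [6, 7, 8, 9, 10, 13, 15]
Seven tails, so the longest strictly increasing subsequence has length 7 (e.g. 6, 7, 8, 10, 11, 13, 15).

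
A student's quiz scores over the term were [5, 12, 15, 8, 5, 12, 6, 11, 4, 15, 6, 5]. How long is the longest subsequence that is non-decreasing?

5

Track the smallest tail for each achievable length (allowing ties):
5 → extends → [5]
12 → extends → [5, 12]
15 → extends → [5, 12, 15]
8 → replaces 12 → [5, 8, 15]
5 → replaces 8 → [5, 5, 15]
12 → replaces 15 → [5, 5, 12]
6 → replaces 12 → [5, 5, 6]
11 → extends → [5, 5, 6, 11]
4 → replaces 5 → [4, 5, 6, 11]
15 → extends → [4, 5, 6, 11, 15]
6 → replaces 11 → [4, 5, 6, 6, 15]
5 → replaces 6 → [4, 5, 5, 6, 15]
Five tails, so the longest non-decreasing subsequence has length 5 (e.g. 5, 5, 6, 11, 15).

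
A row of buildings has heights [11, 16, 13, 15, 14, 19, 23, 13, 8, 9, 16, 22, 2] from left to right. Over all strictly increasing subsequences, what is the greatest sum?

Let S[i] be the best sum of a strictly increasing subsequence ending at i:
i:      1  2  3  4  5  6  7  8  9 10 11 12 13
a[i]:  11 16 13 15 14 19 23 13  8  9 16 22  2
S:     11 27 24 39 38 58 81 24  8 17 55 80  2
Maximum is 81 (e.g. 11 + 13 + 15 + 19 + 23).

81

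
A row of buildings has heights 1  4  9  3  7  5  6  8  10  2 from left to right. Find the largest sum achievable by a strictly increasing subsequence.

Let S[i] be the best sum of a strictly increasing subsequence ending at i:
i:      1  2  3  4  5  6  7  8  9 10
a[i]:   1  4  9  3  7  5  6  8 10  2
S:      1  5 14  4 12 10 16 24 34  3
Maximum is 34 (e.g. 1 + 4 + 5 + 6 + 8 + 10).

34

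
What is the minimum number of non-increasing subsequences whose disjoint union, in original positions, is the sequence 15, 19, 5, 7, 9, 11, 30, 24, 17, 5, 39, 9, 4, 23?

6

Place each on the leftmost legal pile:
15 → new pile 1 (tops now [15])
19 → new pile 2 (tops now [15, 19])
5 → pile 1 (tops now [5, 19])
7 → pile 2 (tops now [5, 7])
9 → new pile 3 (tops now [5, 7, 9])
11 → new pile 4 (tops now [5, 7, 9, 11])
30 → new pile 5 (tops now [5, 7, 9, 11, 30])
24 → pile 5 (tops now [5, 7, 9, 11, 24])
17 → pile 5 (tops now [5, 7, 9, 11, 17])
5 → pile 1 (tops now [5, 7, 9, 11, 17])
39 → new pile 6 (tops now [5, 7, 9, 11, 17, 39])
9 → pile 3 (tops now [5, 7, 9, 11, 17, 39])
4 → pile 1 (tops now [4, 7, 9, 11, 17, 39])
23 → pile 6 (tops now [4, 7, 9, 11, 17, 23])
Six piles.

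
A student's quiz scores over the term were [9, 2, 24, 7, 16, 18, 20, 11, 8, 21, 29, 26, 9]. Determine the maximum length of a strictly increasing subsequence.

Track the smallest tail for each achievable length (strict):
9 → extends → [9]
2 → replaces 9 → [2]
24 → extends → [2, 24]
7 → replaces 24 → [2, 7]
16 → extends → [2, 7, 16]
18 → extends → [2, 7, 16, 18]
20 → extends → [2, 7, 16, 18, 20]
11 → replaces 16 → [2, 7, 11, 18, 20]
8 → replaces 11 → [2, 7, 8, 18, 20]
21 → extends → [2, 7, 8, 18, 20, 21]
29 → extends → [2, 7, 8, 18, 20, 21, 29]
26 → replaces 29 → [2, 7, 8, 18, 20, 21, 26]
9 → replaces 18 → [2, 7, 8, 9, 20, 21, 26]
Seven tails, so the longest strictly increasing subsequence has length 7 (e.g. 2, 7, 16, 18, 20, 21, 29).

7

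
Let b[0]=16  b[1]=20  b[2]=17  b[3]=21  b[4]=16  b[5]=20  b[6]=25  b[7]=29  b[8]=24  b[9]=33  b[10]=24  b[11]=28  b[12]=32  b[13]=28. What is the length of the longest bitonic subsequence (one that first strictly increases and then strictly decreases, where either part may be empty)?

8

inc[i] = longest strictly increasing subsequence ending at i; dec[i] = longest strictly decreasing subsequence starting at i:
i:      0  1  2  3  4  5  6  7  8  9 10 11 12 13
b[i]:  16 20 17 21 16 20 25 29 24 33 24 28 32 28
inc:    1  2  2  3  1  3  4  5  4  6  4  5  6  5
dec:    1  3  2  2  1  1  2  2  1  3  1  1  2  1
Best peak at i=9 (value 33): inc=6, dec=3, length 6+3−1 = 8.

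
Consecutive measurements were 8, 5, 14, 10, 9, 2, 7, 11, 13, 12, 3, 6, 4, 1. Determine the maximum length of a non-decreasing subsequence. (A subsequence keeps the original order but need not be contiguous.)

Track the smallest tail for each achievable length (allowing ties):
8 → extends → [8]
5 → replaces 8 → [5]
14 → extends → [5, 14]
10 → replaces 14 → [5, 10]
9 → replaces 10 → [5, 9]
2 → replaces 5 → [2, 9]
7 → replaces 9 → [2, 7]
11 → extends → [2, 7, 11]
13 → extends → [2, 7, 11, 13]
12 → replaces 13 → [2, 7, 11, 12]
3 → replaces 7 → [2, 3, 11, 12]
6 → replaces 11 → [2, 3, 6, 12]
4 → replaces 6 → [2, 3, 4, 12]
1 → replaces 2 → [1, 3, 4, 12]
Four tails, so the longest non-decreasing subsequence has length 4 (e.g. 8, 10, 11, 13).

4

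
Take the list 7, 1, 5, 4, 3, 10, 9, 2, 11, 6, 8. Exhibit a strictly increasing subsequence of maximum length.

1, 5, 10, 11

Patience tails give the LIS length; then backtrack through the dp parents:
7 → extends → [7]
1 → replaces 7 → [1]
5 → extends → [1, 5]
4 → replaces 5 → [1, 4]
3 → replaces 4 → [1, 3]
10 → extends → [1, 3, 10]
9 → replaces 10 → [1, 3, 9]
2 → replaces 3 → [1, 2, 9]
11 → extends → [1, 2, 9, 11]
6 → replaces 9 → [1, 2, 6, 11]
8 → replaces 11 → [1, 2, 6, 8]
Length 4; one witness is 1, 5, 10, 11.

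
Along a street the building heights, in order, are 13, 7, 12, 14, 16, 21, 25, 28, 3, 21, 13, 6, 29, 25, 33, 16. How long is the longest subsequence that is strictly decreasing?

Let dp[i] be the longest strictly decreasing subsequence ending at i:
i:      1  2  3  4  5  6  7  8  9 10 11 12 13 14 15 16
a[i]:  13  7 12 14 16 21 25 28  3 21 13  6 29 25 33 16
dp:     1  2  2  1  1  1  1  1  3  2  3  4  1  2  1  3
Maximum is 4.

4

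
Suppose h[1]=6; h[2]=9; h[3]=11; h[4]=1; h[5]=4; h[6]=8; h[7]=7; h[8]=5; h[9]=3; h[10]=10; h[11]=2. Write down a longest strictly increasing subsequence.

Patience tails give the LIS length; then backtrack through the dp parents:
6 → extends → [6]
9 → extends → [6, 9]
11 → extends → [6, 9, 11]
1 → replaces 6 → [1, 9, 11]
4 → replaces 9 → [1, 4, 11]
8 → replaces 11 → [1, 4, 8]
7 → replaces 8 → [1, 4, 7]
5 → replaces 7 → [1, 4, 5]
3 → replaces 4 → [1, 3, 5]
10 → extends → [1, 3, 5, 10]
2 → replaces 3 → [1, 2, 5, 10]
Length 4; one witness is 1, 4, 8, 10.

1, 4, 8, 10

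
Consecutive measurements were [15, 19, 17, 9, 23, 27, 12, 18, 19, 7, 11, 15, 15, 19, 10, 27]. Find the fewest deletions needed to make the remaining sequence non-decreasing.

10

Fewest deletions = n − (longest non-decreasing subsequence).
Patience tails:
15 → extends → [15]
19 → extends → [15, 19]
17 → replaces 19 → [15, 17]
9 → replaces 15 → [9, 17]
23 → extends → [9, 17, 23]
27 → extends → [9, 17, 23, 27]
12 → replaces 17 → [9, 12, 23, 27]
18 → replaces 23 → [9, 12, 18, 27]
19 → replaces 27 → [9, 12, 18, 19]
7 → replaces 9 → [7, 12, 18, 19]
11 → replaces 12 → [7, 11, 18, 19]
15 → replaces 18 → [7, 11, 15, 19]
15 → replaces 19 → [7, 11, 15, 15]
19 → extends → [7, 11, 15, 15, 19]
10 → replaces 11 → [7, 10, 15, 15, 19]
27 → extends → [7, 10, 15, 15, 19, 27]
Longest non-decreasing subsequence has length 6, so deletions = 16 − 6 = 10.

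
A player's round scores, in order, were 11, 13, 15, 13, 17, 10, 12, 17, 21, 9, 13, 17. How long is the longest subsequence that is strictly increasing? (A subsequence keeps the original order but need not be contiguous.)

Track the smallest tail for each achievable length (strict):
11 → extends → [11]
13 → extends → [11, 13]
15 → extends → [11, 13, 15]
13 → already a tail → [11, 13, 15]
17 → extends → [11, 13, 15, 17]
10 → replaces 11 → [10, 13, 15, 17]
12 → replaces 13 → [10, 12, 15, 17]
17 → already a tail → [10, 12, 15, 17]
21 → extends → [10, 12, 15, 17, 21]
9 → replaces 10 → [9, 12, 15, 17, 21]
13 → replaces 15 → [9, 12, 13, 17, 21]
17 → already a tail → [9, 12, 13, 17, 21]
Five tails, so the longest strictly increasing subsequence has length 5 (e.g. 11, 13, 15, 17, 21).

5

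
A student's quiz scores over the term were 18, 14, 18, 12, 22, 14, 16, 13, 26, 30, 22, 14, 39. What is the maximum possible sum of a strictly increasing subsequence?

Let S[i] be the best sum of a strictly increasing subsequence ending at i:
i:       1   2   3   4   5   6   7   8   9  10  11  12  13
a[i]:   18  14  18  12  22  14  16  13  26  30  22  14  39
S:      18  14  32  12  54  26  42  25  80 110  64  39 149
Maximum is 149 (e.g. 14 + 18 + 22 + 26 + 30 + 39).

149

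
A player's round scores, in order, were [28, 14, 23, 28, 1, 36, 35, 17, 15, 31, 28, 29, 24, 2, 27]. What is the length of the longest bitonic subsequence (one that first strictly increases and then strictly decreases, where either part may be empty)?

inc[i] = longest strictly increasing subsequence ending at i; dec[i] = longest strictly decreasing subsequence starting at i:
i:      1  2  3  4  5  6  7  8  9 10 11 12 13 14 15
a[i]:  28 14 23 28  1 36 35 17 15 31 28 29 24  2 27
inc:    1  1  2  3  1  4  4  2  2  4  3  4  3  2  4
dec:    5  2  4  4  1  6  5  3  2  4  3  3  2  1  1
Best peak at i=6 (value 36): inc=4, dec=6, length 4+6−1 = 9.

9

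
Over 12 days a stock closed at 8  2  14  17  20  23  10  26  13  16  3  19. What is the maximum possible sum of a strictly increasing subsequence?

108

Let S[i] be the best sum of a strictly increasing subsequence ending at i:
i:       1   2   3   4   5   6   7   8   9  10  11  12
a[i]:    8   2  14  17  20  23  10  26  13  16   3  19
S:       8   2  22  39  59  82  18 108  31  47   5  66
Maximum is 108 (e.g. 8 + 14 + 17 + 20 + 23 + 26).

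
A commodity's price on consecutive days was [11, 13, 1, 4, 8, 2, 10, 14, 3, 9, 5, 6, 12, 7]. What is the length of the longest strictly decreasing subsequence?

Let dp[i] be the longest strictly decreasing subsequence ending at i:
i:      1  2  3  4  5  6  7  8  9 10 11 12 13 14
a[i]:  11 13  1  4  8  2 10 14  3  9  5  6 12  7
dp:     1  1  2  2  2  3  2  1  3  3  4  4  2  4
Maximum is 4.

4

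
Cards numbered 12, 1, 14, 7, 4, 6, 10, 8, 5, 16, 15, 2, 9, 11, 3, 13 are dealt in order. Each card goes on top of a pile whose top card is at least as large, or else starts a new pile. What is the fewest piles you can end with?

7

Place each on the leftmost legal pile:
12 → new pile 1 (tops now [12])
1 → pile 1 (tops now [1])
14 → new pile 2 (tops now [1, 14])
7 → pile 2 (tops now [1, 7])
4 → pile 2 (tops now [1, 4])
6 → new pile 3 (tops now [1, 4, 6])
10 → new pile 4 (tops now [1, 4, 6, 10])
8 → pile 4 (tops now [1, 4, 6, 8])
5 → pile 3 (tops now [1, 4, 5, 8])
16 → new pile 5 (tops now [1, 4, 5, 8, 16])
15 → pile 5 (tops now [1, 4, 5, 8, 15])
2 → pile 2 (tops now [1, 2, 5, 8, 15])
9 → pile 5 (tops now [1, 2, 5, 8, 9])
11 → new pile 6 (tops now [1, 2, 5, 8, 9, 11])
3 → pile 3 (tops now [1, 2, 3, 8, 9, 11])
13 → new pile 7 (tops now [1, 2, 3, 8, 9, 11, 13])
Seven piles.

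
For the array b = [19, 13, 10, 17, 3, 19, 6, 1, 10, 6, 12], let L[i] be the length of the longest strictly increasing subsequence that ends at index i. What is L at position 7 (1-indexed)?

dp[i] = 1 + max{dp[j] : j<i, b[j]<b[i]} (or 1 if no such j):
i:      1  2  3  4  5  6  7  8  9 10 11
b[i]:  19 13 10 17  3 19  6  1 10  6 12
dp:     1  1  1  2  1  3  2  1  3  2  4
At index 7 the value is 2.

2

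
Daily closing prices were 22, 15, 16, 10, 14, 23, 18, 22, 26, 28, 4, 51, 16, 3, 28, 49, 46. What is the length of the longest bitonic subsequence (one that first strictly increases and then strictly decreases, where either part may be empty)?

9

inc[i] = longest strictly increasing subsequence ending at i; dec[i] = longest strictly decreasing subsequence starting at i:
i:      1  2  3  4  5  6  7  8  9 10 11 12 13 14 15 16 17
a[i]:  22 15 16 10 14 23 18 22 26 28  4 51 16  3 28 49 46
inc:    1  1  2  1  2  3  3  4  5  6  1  7  3  1  6  7  7
dec:    5  4  4  3  3  4  3  3  3  3  2  3  2  1  1  2  1
Best peak at i=12 (value 51): inc=7, dec=3, length 7+3−1 = 9.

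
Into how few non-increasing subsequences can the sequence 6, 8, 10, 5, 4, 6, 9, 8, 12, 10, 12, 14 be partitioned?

6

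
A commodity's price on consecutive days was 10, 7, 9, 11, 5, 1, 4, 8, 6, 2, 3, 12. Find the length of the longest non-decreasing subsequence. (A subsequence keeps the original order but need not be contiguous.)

4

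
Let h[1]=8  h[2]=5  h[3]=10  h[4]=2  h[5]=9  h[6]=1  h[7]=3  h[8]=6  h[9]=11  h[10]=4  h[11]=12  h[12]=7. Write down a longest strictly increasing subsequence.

2, 3, 6, 11, 12

Patience tails give the LIS length; then backtrack through the dp parents:
8 → extends → [8]
5 → replaces 8 → [5]
10 → extends → [5, 10]
2 → replaces 5 → [2, 10]
9 → replaces 10 → [2, 9]
1 → replaces 2 → [1, 9]
3 → replaces 9 → [1, 3]
6 → extends → [1, 3, 6]
11 → extends → [1, 3, 6, 11]
4 → replaces 6 → [1, 3, 4, 11]
12 → extends → [1, 3, 4, 11, 12]
7 → replaces 11 → [1, 3, 4, 7, 12]
Length 5; one witness is 2, 3, 6, 11, 12.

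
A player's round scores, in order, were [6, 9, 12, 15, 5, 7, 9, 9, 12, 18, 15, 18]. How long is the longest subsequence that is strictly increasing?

6

Track the smallest tail for each achievable length (strict):
6 → extends → [6]
9 → extends → [6, 9]
12 → extends → [6, 9, 12]
15 → extends → [6, 9, 12, 15]
5 → replaces 6 → [5, 9, 12, 15]
7 → replaces 9 → [5, 7, 12, 15]
9 → replaces 12 → [5, 7, 9, 15]
9 → already a tail → [5, 7, 9, 15]
12 → replaces 15 → [5, 7, 9, 12]
18 → extends → [5, 7, 9, 12, 18]
15 → replaces 18 → [5, 7, 9, 12, 15]
18 → extends → [5, 7, 9, 12, 15, 18]
Six tails, so the longest strictly increasing subsequence has length 6 (e.g. 6, 7, 9, 12, 15, 18).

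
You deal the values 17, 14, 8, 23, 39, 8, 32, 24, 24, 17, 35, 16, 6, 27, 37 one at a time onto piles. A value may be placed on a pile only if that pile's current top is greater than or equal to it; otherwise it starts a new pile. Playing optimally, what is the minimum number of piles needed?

Place each on the leftmost legal pile:
17 → new pile 1 (tops now [17])
14 → pile 1 (tops now [14])
8 → pile 1 (tops now [8])
23 → new pile 2 (tops now [8, 23])
39 → new pile 3 (tops now [8, 23, 39])
8 → pile 1 (tops now [8, 23, 39])
32 → pile 3 (tops now [8, 23, 32])
24 → pile 3 (tops now [8, 23, 24])
24 → pile 3 (tops now [8, 23, 24])
17 → pile 2 (tops now [8, 17, 24])
35 → new pile 4 (tops now [8, 17, 24, 35])
16 → pile 2 (tops now [8, 16, 24, 35])
6 → pile 1 (tops now [6, 16, 24, 35])
27 → pile 4 (tops now [6, 16, 24, 27])
37 → new pile 5 (tops now [6, 16, 24, 27, 37])
Five piles.

5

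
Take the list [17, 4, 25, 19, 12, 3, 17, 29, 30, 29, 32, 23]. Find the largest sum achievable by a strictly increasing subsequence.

133

Let S[i] be the best sum of a strictly increasing subsequence ending at i:
i:       1   2   3   4   5   6   7   8   9  10  11  12
a[i]:   17   4  25  19  12   3  17  29  30  29  32  23
S:      17   4  42  36  16   3  33  71 101  71 133  59
Maximum is 133 (e.g. 17 + 25 + 29 + 30 + 32).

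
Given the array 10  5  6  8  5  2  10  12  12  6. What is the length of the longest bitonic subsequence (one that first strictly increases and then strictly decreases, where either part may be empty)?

inc[i] = longest strictly increasing subsequence ending at i; dec[i] = longest strictly decreasing subsequence starting at i:
i:      1  2  3  4  5  6  7  8  9 10
a[i]:  10  5  6  8  5  2 10 12 12  6
inc:    1  1  2  3  1  1  4  5  5  2
dec:    4  2  3  3  2  1  2  2  2  1
Best peak at i=8 (value 12): inc=5, dec=2, length 5+2−1 = 6.

6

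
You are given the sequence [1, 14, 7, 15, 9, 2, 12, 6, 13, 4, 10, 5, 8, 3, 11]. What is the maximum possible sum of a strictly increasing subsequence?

42

Let S[i] be the best sum of a strictly increasing subsequence ending at i:
i:      1  2  3  4  5  6  7  8  9 10 11 12 13 14 15
a[i]:   1 14  7 15  9  2 12  6 13  4 10  5  8  3 11
S:      1 15  8 30 17  3 29  9 42  7 27 12 20  6 38
Maximum is 42 (e.g. 1 + 7 + 9 + 12 + 13).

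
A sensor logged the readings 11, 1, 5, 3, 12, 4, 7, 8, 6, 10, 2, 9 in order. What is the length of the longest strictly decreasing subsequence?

Let dp[i] be the longest strictly decreasing subsequence ending at i:
i:      1  2  3  4  5  6  7  8  9 10 11 12
a[i]:  11  1  5  3 12  4  7  8  6 10  2  9
dp:     1  2  2  3  1  3  2  2  3  2  4  3
Maximum is 4.

4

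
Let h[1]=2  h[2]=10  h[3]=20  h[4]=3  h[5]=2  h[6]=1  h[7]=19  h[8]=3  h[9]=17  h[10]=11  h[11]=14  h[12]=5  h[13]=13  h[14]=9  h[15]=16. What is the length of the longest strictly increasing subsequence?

5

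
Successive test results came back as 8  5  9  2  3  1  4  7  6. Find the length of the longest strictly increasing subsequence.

Track the smallest tail for each achievable length (strict):
8 → extends → [8]
5 → replaces 8 → [5]
9 → extends → [5, 9]
2 → replaces 5 → [2, 9]
3 → replaces 9 → [2, 3]
1 → replaces 2 → [1, 3]
4 → extends → [1, 3, 4]
7 → extends → [1, 3, 4, 7]
6 → replaces 7 → [1, 3, 4, 6]
Four tails, so the longest strictly increasing subsequence has length 4 (e.g. 2, 3, 4, 7).

4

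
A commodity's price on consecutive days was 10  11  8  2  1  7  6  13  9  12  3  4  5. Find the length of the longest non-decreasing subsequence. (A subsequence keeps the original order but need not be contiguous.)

Let dp[i] be the length of the longest such subsequence ending at index i:
i:      1  2  3  4  5  6  7  8  9 10 11 12 13
a[i]:  10 11  8  2  1  7  6 13  9 12  3  4  5
dp:     1  2  1  1  1  2  2  3  3  4  2  3  4
Maximum dp value is 4.

4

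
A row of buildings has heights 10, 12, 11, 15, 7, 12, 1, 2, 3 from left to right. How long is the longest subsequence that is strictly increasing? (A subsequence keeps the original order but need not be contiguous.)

3

Track the smallest tail for each achievable length (strict):
10 → extends → [10]
12 → extends → [10, 12]
11 → replaces 12 → [10, 11]
15 → extends → [10, 11, 15]
7 → replaces 10 → [7, 11, 15]
12 → replaces 15 → [7, 11, 12]
1 → replaces 7 → [1, 11, 12]
2 → replaces 11 → [1, 2, 12]
3 → replaces 12 → [1, 2, 3]
Three tails, so the longest strictly increasing subsequence has length 3 (e.g. 10, 12, 15).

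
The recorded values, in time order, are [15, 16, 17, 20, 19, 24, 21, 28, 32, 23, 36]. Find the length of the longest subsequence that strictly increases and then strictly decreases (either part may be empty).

inc[i] = longest strictly increasing subsequence ending at i; dec[i] = longest strictly decreasing subsequence starting at i:
i:      1  2  3  4  5  6  7  8  9 10 11
a[i]:  15 16 17 20 19 24 21 28 32 23 36
inc:    1  2  3  4  4  5  5  6  7  6  8
dec:    1  1  1  2  1  2  1  2  2  1  1
Best peak at i=9 (value 32): inc=7, dec=2, length 7+2−1 = 8.

8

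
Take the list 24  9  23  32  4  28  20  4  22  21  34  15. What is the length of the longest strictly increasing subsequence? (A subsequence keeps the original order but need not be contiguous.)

4

Let dp[i] be the length of the longest such subsequence ending at index i:
i:      1  2  3  4  5  6  7  8  9 10 11 12
a[i]:  24  9 23 32  4 28 20  4 22 21 34 15
dp:     1  1  2  3  1  3  2  1  3  3  4  2
Maximum dp value is 4.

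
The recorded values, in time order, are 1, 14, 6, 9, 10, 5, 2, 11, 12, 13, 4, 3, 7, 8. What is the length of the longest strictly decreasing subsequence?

5

Negate each value so 'decreasing' becomes 'increasing', then run patience tails on the negated sequence:
-1 → extends → [-1]
-14 → replaces -1 → [-14]
-6 → extends → [-14, -6]
-9 → replaces -6 → [-14, -9]
-10 → replaces -9 → [-14, -10]
-5 → extends → [-14, -10, -5]
-2 → extends → [-14, -10, -5, -2]
-11 → replaces -10 → [-14, -11, -5, -2]
-12 → replaces -11 → [-14, -12, -5, -2]
-13 → replaces -12 → [-14, -13, -5, -2]
-4 → replaces -2 → [-14, -13, -5, -4]
-3 → extends → [-14, -13, -5, -4, -3]
-7 → replaces -5 → [-14, -13, -7, -4, -3]
-8 → replaces -7 → [-14, -13, -8, -4, -3]
Five tails, so the longest strictly decreasing subsequence of the original has length 5.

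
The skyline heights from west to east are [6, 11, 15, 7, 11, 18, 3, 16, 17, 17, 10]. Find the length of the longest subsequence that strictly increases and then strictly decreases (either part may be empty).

6

inc[i] = longest strictly increasing subsequence ending at i; dec[i] = longest strictly decreasing subsequence starting at i:
i:      1  2  3  4  5  6  7  8  9 10 11
a[i]:   6 11 15  7 11 18  3 16 17 17 10
inc:    1  2  3  2  3  4  1  4  5  5  3
dec:    2  3  3  2  2  3  1  2  2  2  1
Best peak at i=6 (value 18): inc=4, dec=3, length 4+3−1 = 6.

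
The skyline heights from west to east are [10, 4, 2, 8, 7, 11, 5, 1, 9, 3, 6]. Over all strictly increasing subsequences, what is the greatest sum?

Let S[i] be the best sum of a strictly increasing subsequence ending at i:
i:      1  2  3  4  5  6  7  8  9 10 11
a[i]:  10  4  2  8  7 11  5  1  9  3  6
S:     10  4  2 12 11 23  9  1 21  5 15
Maximum is 23 (e.g. 4 + 8 + 11).

23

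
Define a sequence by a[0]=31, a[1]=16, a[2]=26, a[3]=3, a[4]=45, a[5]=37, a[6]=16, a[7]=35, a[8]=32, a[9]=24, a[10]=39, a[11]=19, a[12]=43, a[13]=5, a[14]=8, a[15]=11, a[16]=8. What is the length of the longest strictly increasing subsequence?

5

Track the smallest tail for each achievable length (strict):
31 → extends → [31]
16 → replaces 31 → [16]
26 → extends → [16, 26]
3 → replaces 16 → [3, 26]
45 → extends → [3, 26, 45]
37 → replaces 45 → [3, 26, 37]
16 → replaces 26 → [3, 16, 37]
35 → replaces 37 → [3, 16, 35]
32 → replaces 35 → [3, 16, 32]
24 → replaces 32 → [3, 16, 24]
39 → extends → [3, 16, 24, 39]
19 → replaces 24 → [3, 16, 19, 39]
43 → extends → [3, 16, 19, 39, 43]
5 → replaces 16 → [3, 5, 19, 39, 43]
8 → replaces 19 → [3, 5, 8, 39, 43]
11 → replaces 39 → [3, 5, 8, 11, 43]
8 → already a tail → [3, 5, 8, 11, 43]
Five tails, so the longest strictly increasing subsequence has length 5 (e.g. 16, 26, 37, 39, 43).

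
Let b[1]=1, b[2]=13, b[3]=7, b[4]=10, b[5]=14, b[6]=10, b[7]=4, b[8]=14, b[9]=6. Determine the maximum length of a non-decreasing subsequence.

Let dp[i] be the length of the longest such subsequence ending at index i:
i:      1  2  3  4  5  6  7  8  9
b[i]:   1 13  7 10 14 10  4 14  6
dp:     1  2  2  3  4  4  2  5  3
Maximum dp value is 5.

5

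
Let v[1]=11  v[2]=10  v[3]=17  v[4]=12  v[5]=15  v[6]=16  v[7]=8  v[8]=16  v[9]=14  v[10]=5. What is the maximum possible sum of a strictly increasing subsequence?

54

Let S[i] be the best sum of a strictly increasing subsequence ending at i:
i:      1  2  3  4  5  6  7  8  9 10
v[i]:  11 10 17 12 15 16  8 16 14  5
S:     11 10 28 23 38 54  8 54 37  5
Maximum is 54 (e.g. 11 + 12 + 15 + 16).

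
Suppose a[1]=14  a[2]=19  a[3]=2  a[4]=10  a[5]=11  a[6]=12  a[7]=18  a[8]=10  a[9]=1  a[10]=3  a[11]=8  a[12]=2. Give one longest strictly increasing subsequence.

2, 10, 11, 12, 18

Patience tails give the LIS length; then backtrack through the dp parents:
14 → extends → [14]
19 → extends → [14, 19]
2 → replaces 14 → [2, 19]
10 → replaces 19 → [2, 10]
11 → extends → [2, 10, 11]
12 → extends → [2, 10, 11, 12]
18 → extends → [2, 10, 11, 12, 18]
10 → already a tail → [2, 10, 11, 12, 18]
1 → replaces 2 → [1, 10, 11, 12, 18]
3 → replaces 10 → [1, 3, 11, 12, 18]
8 → replaces 11 → [1, 3, 8, 12, 18]
2 → replaces 3 → [1, 2, 8, 12, 18]
Length 5; one witness is 2, 10, 11, 12, 18.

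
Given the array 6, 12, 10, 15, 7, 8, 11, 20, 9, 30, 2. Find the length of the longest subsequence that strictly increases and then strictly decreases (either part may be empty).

inc[i] = longest strictly increasing subsequence ending at i; dec[i] = longest strictly decreasing subsequence starting at i:
i:      1  2  3  4  5  6  7  8  9 10 11
a[i]:   6 12 10 15  7  8 11 20  9 30  2
inc:    1  2  2  3  2  3  4  5  4  6  1
dec:    2  4  3  4  2  2  3  3  2  2  1
Best peak at i=8 (value 20): inc=5, dec=3, length 5+3−1 = 7.

7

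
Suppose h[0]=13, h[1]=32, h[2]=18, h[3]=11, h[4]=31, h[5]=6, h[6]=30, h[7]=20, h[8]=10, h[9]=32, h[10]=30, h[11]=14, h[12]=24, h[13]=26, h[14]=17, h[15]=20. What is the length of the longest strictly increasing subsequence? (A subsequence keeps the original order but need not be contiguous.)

Track the smallest tail for each achievable length (strict):
13 → extends → [13]
32 → extends → [13, 32]
18 → replaces 32 → [13, 18]
11 → replaces 13 → [11, 18]
31 → extends → [11, 18, 31]
6 → replaces 11 → [6, 18, 31]
30 → replaces 31 → [6, 18, 30]
20 → replaces 30 → [6, 18, 20]
10 → replaces 18 → [6, 10, 20]
32 → extends → [6, 10, 20, 32]
30 → replaces 32 → [6, 10, 20, 30]
14 → replaces 20 → [6, 10, 14, 30]
24 → replaces 30 → [6, 10, 14, 24]
26 → extends → [6, 10, 14, 24, 26]
17 → replaces 24 → [6, 10, 14, 17, 26]
20 → replaces 26 → [6, 10, 14, 17, 20]
Five tails, so the longest strictly increasing subsequence has length 5 (e.g. 13, 18, 20, 24, 26).

5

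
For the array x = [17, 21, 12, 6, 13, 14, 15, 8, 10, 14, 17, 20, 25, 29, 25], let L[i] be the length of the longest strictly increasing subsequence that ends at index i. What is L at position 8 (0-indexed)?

3

dp[i] = 1 + max{dp[j] : j<i, x[j]<x[i]} (or 1 if no such j):
i:      0  1  2  3  4  5  6  7  8  9 10 11 12 13 14
x[i]:  17 21 12  6 13 14 15  8 10 14 17 20 25 29 25
dp:     1  2  1  1  2  3  4  2  3  4  5  6  7  8  7
At index 8 the value is 3.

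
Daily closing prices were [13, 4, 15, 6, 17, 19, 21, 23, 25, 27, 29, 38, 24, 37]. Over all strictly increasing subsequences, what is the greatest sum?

Let S[i] be the best sum of a strictly increasing subsequence ending at i:
i:       1   2   3   4   5   6   7   8   9  10  11  12  13  14
a[i]:   13   4  15   6  17  19  21  23  25  27  29  38  24  37
S:      13   4  28  10  45  64  85 108 133 160 189 227 132 226
Maximum is 227 (e.g. 13 + 15 + 17 + 19 + 21 + 23 + 25 + 27 + 29 + 38).

227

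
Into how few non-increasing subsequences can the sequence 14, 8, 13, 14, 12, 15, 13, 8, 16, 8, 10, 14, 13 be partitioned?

5

Place each on the leftmost legal pile:
14 → new pile 1 (tops now [14])
8 → pile 1 (tops now [8])
13 → new pile 2 (tops now [8, 13])
14 → new pile 3 (tops now [8, 13, 14])
12 → pile 2 (tops now [8, 12, 14])
15 → new pile 4 (tops now [8, 12, 14, 15])
13 → pile 3 (tops now [8, 12, 13, 15])
8 → pile 1 (tops now [8, 12, 13, 15])
16 → new pile 5 (tops now [8, 12, 13, 15, 16])
8 → pile 1 (tops now [8, 12, 13, 15, 16])
10 → pile 2 (tops now [8, 10, 13, 15, 16])
14 → pile 4 (tops now [8, 10, 13, 14, 16])
13 → pile 3 (tops now [8, 10, 13, 14, 16])
Five piles.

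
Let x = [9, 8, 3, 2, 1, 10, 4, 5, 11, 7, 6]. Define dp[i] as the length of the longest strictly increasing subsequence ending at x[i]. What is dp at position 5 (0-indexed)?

2

dp[i] = 1 + max{dp[j] : j<i, x[j]<x[i]} (or 1 if no such j):
i:      0  1  2  3  4  5  6  7  8  9 10
x[i]:   9  8  3  2  1 10  4  5 11  7  6
dp:     1  1  1  1  1  2  2  3  4  4  4
At index 5 the value is 2.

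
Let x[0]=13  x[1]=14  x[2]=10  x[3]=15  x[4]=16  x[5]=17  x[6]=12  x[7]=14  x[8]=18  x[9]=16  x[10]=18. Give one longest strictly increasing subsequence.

13, 14, 15, 16, 17, 18

Patience tails give the LIS length; then backtrack through the dp parents:
13 → extends → [13]
14 → extends → [13, 14]
10 → replaces 13 → [10, 14]
15 → extends → [10, 14, 15]
16 → extends → [10, 14, 15, 16]
17 → extends → [10, 14, 15, 16, 17]
12 → replaces 14 → [10, 12, 15, 16, 17]
14 → replaces 15 → [10, 12, 14, 16, 17]
18 → extends → [10, 12, 14, 16, 17, 18]
16 → already a tail → [10, 12, 14, 16, 17, 18]
18 → already a tail → [10, 12, 14, 16, 17, 18]
Length 6; one witness is 13, 14, 15, 16, 17, 18.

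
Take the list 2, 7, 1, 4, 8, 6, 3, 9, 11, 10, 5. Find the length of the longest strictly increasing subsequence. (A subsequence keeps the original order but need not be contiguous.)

Track the smallest tail for each achievable length (strict):
2 → extends → [2]
7 → extends → [2, 7]
1 → replaces 2 → [1, 7]
4 → replaces 7 → [1, 4]
8 → extends → [1, 4, 8]
6 → replaces 8 → [1, 4, 6]
3 → replaces 4 → [1, 3, 6]
9 → extends → [1, 3, 6, 9]
11 → extends → [1, 3, 6, 9, 11]
10 → replaces 11 → [1, 3, 6, 9, 10]
5 → replaces 6 → [1, 3, 5, 9, 10]
Five tails, so the longest strictly increasing subsequence has length 5 (e.g. 2, 7, 8, 9, 11).

5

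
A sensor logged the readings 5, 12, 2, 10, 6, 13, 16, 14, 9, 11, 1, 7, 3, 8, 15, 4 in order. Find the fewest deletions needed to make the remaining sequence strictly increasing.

Fewest deletions = n − (longest strictly increasing subsequence).
Patience tails:
5 → extends → [5]
12 → extends → [5, 12]
2 → replaces 5 → [2, 12]
10 → replaces 12 → [2, 10]
6 → replaces 10 → [2, 6]
13 → extends → [2, 6, 13]
16 → extends → [2, 6, 13, 16]
14 → replaces 16 → [2, 6, 13, 14]
9 → replaces 13 → [2, 6, 9, 14]
11 → replaces 14 → [2, 6, 9, 11]
1 → replaces 2 → [1, 6, 9, 11]
7 → replaces 9 → [1, 6, 7, 11]
3 → replaces 6 → [1, 3, 7, 11]
8 → replaces 11 → [1, 3, 7, 8]
15 → extends → [1, 3, 7, 8, 15]
4 → replaces 7 → [1, 3, 4, 8, 15]
Longest strictly increasing subsequence has length 5, so deletions = 16 − 5 = 11.

11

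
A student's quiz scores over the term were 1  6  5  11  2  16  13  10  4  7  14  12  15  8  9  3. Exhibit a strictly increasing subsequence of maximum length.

Patience tails give the LIS length; then backtrack through the dp parents:
1 → extends → [1]
6 → extends → [1, 6]
5 → replaces 6 → [1, 5]
11 → extends → [1, 5, 11]
2 → replaces 5 → [1, 2, 11]
16 → extends → [1, 2, 11, 16]
13 → replaces 16 → [1, 2, 11, 13]
10 → replaces 11 → [1, 2, 10, 13]
4 → replaces 10 → [1, 2, 4, 13]
7 → replaces 13 → [1, 2, 4, 7]
14 → extends → [1, 2, 4, 7, 14]
12 → replaces 14 → [1, 2, 4, 7, 12]
15 → extends → [1, 2, 4, 7, 12, 15]
8 → replaces 12 → [1, 2, 4, 7, 8, 15]
9 → replaces 15 → [1, 2, 4, 7, 8, 9]
3 → replaces 4 → [1, 2, 3, 7, 8, 9]
Length 6; one witness is 1, 6, 11, 13, 14, 15.

1, 6, 11, 13, 14, 15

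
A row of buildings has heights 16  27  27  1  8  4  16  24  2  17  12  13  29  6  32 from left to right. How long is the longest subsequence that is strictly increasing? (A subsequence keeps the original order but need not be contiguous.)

Track the smallest tail for each achievable length (strict):
16 → extends → [16]
27 → extends → [16, 27]
27 → already a tail → [16, 27]
1 → replaces 16 → [1, 27]
8 → replaces 27 → [1, 8]
4 → replaces 8 → [1, 4]
16 → extends → [1, 4, 16]
24 → extends → [1, 4, 16, 24]
2 → replaces 4 → [1, 2, 16, 24]
17 → replaces 24 → [1, 2, 16, 17]
12 → replaces 16 → [1, 2, 12, 17]
13 → replaces 17 → [1, 2, 12, 13]
29 → extends → [1, 2, 12, 13, 29]
6 → replaces 12 → [1, 2, 6, 13, 29]
32 → extends → [1, 2, 6, 13, 29, 32]
Six tails, so the longest strictly increasing subsequence has length 6 (e.g. 1, 8, 16, 24, 29, 32).

6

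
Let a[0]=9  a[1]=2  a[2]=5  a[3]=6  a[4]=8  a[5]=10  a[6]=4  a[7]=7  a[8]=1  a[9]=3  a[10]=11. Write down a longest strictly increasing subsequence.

2, 5, 6, 8, 10, 11

Patience tails give the LIS length; then backtrack through the dp parents:
9 → extends → [9]
2 → replaces 9 → [2]
5 → extends → [2, 5]
6 → extends → [2, 5, 6]
8 → extends → [2, 5, 6, 8]
10 → extends → [2, 5, 6, 8, 10]
4 → replaces 5 → [2, 4, 6, 8, 10]
7 → replaces 8 → [2, 4, 6, 7, 10]
1 → replaces 2 → [1, 4, 6, 7, 10]
3 → replaces 4 → [1, 3, 6, 7, 10]
11 → extends → [1, 3, 6, 7, 10, 11]
Length 6; one witness is 2, 5, 6, 8, 10, 11.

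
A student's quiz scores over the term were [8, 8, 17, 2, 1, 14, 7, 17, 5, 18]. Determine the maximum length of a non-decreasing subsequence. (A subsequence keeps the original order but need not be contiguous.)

5

Track the smallest tail for each achievable length (allowing ties):
8 → extends → [8]
8 → extends → [8, 8]
17 → extends → [8, 8, 17]
2 → replaces 8 → [2, 8, 17]
1 → replaces 2 → [1, 8, 17]
14 → replaces 17 → [1, 8, 14]
7 → replaces 8 → [1, 7, 14]
17 → extends → [1, 7, 14, 17]
5 → replaces 7 → [1, 5, 14, 17]
18 → extends → [1, 5, 14, 17, 18]
Five tails, so the longest non-decreasing subsequence has length 5 (e.g. 8, 8, 17, 17, 18).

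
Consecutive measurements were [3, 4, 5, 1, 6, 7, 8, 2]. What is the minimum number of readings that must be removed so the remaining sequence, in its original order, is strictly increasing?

Fewest deletions = n − (longest strictly increasing subsequence).
Patience tails:
3 → extends → [3]
4 → extends → [3, 4]
5 → extends → [3, 4, 5]
1 → replaces 3 → [1, 4, 5]
6 → extends → [1, 4, 5, 6]
7 → extends → [1, 4, 5, 6, 7]
8 → extends → [1, 4, 5, 6, 7, 8]
2 → replaces 4 → [1, 2, 5, 6, 7, 8]
Longest strictly increasing subsequence has length 6, so deletions = 8 − 6 = 2.

2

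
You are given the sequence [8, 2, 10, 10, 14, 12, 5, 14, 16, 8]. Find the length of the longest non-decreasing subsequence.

6

Let dp[i] be the length of the longest such subsequence ending at index i:
i:      1  2  3  4  5  6  7  8  9 10
a[i]:   8  2 10 10 14 12  5 14 16  8
dp:     1  1  2  3  4  4  2  5  6  3
Maximum dp value is 6.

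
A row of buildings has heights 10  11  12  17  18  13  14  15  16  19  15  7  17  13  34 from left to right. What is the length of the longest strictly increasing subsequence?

Track the smallest tail for each achievable length (strict):
10 → extends → [10]
11 → extends → [10, 11]
12 → extends → [10, 11, 12]
17 → extends → [10, 11, 12, 17]
18 → extends → [10, 11, 12, 17, 18]
13 → replaces 17 → [10, 11, 12, 13, 18]
14 → replaces 18 → [10, 11, 12, 13, 14]
15 → extends → [10, 11, 12, 13, 14, 15]
16 → extends → [10, 11, 12, 13, 14, 15, 16]
19 → extends → [10, 11, 12, 13, 14, 15, 16, 19]
15 → already a tail → [10, 11, 12, 13, 14, 15, 16, 19]
7 → replaces 10 → [7, 11, 12, 13, 14, 15, 16, 19]
17 → replaces 19 → [7, 11, 12, 13, 14, 15, 16, 17]
13 → already a tail → [7, 11, 12, 13, 14, 15, 16, 17]
34 → extends → [7, 11, 12, 13, 14, 15, 16, 17, 34]
Nine tails, so the longest strictly increasing subsequence has length 9 (e.g. 10, 11, 12, 13, 14, 15, 16, 19, 34).

9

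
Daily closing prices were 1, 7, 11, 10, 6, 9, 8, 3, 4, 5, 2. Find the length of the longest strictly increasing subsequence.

Track the smallest tail for each achievable length (strict):
1 → extends → [1]
7 → extends → [1, 7]
11 → extends → [1, 7, 11]
10 → replaces 11 → [1, 7, 10]
6 → replaces 7 → [1, 6, 10]
9 → replaces 10 → [1, 6, 9]
8 → replaces 9 → [1, 6, 8]
3 → replaces 6 → [1, 3, 8]
4 → replaces 8 → [1, 3, 4]
5 → extends → [1, 3, 4, 5]
2 → replaces 3 → [1, 2, 4, 5]
Four tails, so the longest strictly increasing subsequence has length 4 (e.g. 1, 3, 4, 5).

4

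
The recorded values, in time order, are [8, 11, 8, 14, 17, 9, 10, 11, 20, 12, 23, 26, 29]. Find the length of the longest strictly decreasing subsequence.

2

Negate each value so 'decreasing' becomes 'increasing', then run patience tails on the negated sequence:
-8 → extends → [-8]
-11 → replaces -8 → [-11]
-8 → extends → [-11, -8]
-14 → replaces -11 → [-14, -8]
-17 → replaces -14 → [-17, -8]
-9 → replaces -8 → [-17, -9]
-10 → replaces -9 → [-17, -10]
-11 → replaces -10 → [-17, -11]
-20 → replaces -17 → [-20, -11]
-12 → replaces -11 → [-20, -12]
-23 → replaces -20 → [-23, -12]
-26 → replaces -23 → [-26, -12]
-29 → replaces -26 → [-29, -12]
Two tails, so the longest strictly decreasing subsequence of the original has length 2.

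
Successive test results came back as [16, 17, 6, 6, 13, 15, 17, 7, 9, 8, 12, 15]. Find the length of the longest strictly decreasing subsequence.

Negate each value so 'decreasing' becomes 'increasing', then run patience tails on the negated sequence:
-16 → extends → [-16]
-17 → replaces -16 → [-17]
-6 → extends → [-17, -6]
-6 → already a tail → [-17, -6]
-13 → replaces -6 → [-17, -13]
-15 → replaces -13 → [-17, -15]
-17 → already a tail → [-17, -15]
-7 → extends → [-17, -15, -7]
-9 → replaces -7 → [-17, -15, -9]
-8 → extends → [-17, -15, -9, -8]
-12 → replaces -9 → [-17, -15, -12, -8]
-15 → already a tail → [-17, -15, -12, -8]
Four tails, so the longest strictly decreasing subsequence of the original has length 4.

4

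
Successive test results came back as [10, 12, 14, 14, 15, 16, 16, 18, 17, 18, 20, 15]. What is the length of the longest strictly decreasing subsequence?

3

Let dp[i] be the longest strictly decreasing subsequence ending at i:
i:      1  2  3  4  5  6  7  8  9 10 11 12
a[i]:  10 12 14 14 15 16 16 18 17 18 20 15
dp:     1  1  1  1  1  1  1  1  2  1  1  3
Maximum is 3.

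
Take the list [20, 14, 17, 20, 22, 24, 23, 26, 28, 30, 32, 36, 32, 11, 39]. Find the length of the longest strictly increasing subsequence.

11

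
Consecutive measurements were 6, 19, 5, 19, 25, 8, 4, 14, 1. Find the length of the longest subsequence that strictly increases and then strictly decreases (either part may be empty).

inc[i] = longest strictly increasing subsequence ending at i; dec[i] = longest strictly decreasing subsequence starting at i:
i:      1  2  3  4  5  6  7  8  9
a[i]:   6 19  5 19 25  8  4 14  1
inc:    1  2  1  2  3  2  1  3  1
dec:    4  4  3  4  4  3  2  2  1
Best peak at i=5 (value 25): inc=3, dec=4, length 3+4−1 = 6.

6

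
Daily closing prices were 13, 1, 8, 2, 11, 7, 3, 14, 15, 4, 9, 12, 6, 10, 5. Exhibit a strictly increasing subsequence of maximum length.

1, 2, 3, 4, 9, 12

Patience tails give the LIS length; then backtrack through the dp parents:
13 → extends → [13]
1 → replaces 13 → [1]
8 → extends → [1, 8]
2 → replaces 8 → [1, 2]
11 → extends → [1, 2, 11]
7 → replaces 11 → [1, 2, 7]
3 → replaces 7 → [1, 2, 3]
14 → extends → [1, 2, 3, 14]
15 → extends → [1, 2, 3, 14, 15]
4 → replaces 14 → [1, 2, 3, 4, 15]
9 → replaces 15 → [1, 2, 3, 4, 9]
12 → extends → [1, 2, 3, 4, 9, 12]
6 → replaces 9 → [1, 2, 3, 4, 6, 12]
10 → replaces 12 → [1, 2, 3, 4, 6, 10]
5 → replaces 6 → [1, 2, 3, 4, 5, 10]
Length 6; one witness is 1, 2, 3, 4, 9, 12.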